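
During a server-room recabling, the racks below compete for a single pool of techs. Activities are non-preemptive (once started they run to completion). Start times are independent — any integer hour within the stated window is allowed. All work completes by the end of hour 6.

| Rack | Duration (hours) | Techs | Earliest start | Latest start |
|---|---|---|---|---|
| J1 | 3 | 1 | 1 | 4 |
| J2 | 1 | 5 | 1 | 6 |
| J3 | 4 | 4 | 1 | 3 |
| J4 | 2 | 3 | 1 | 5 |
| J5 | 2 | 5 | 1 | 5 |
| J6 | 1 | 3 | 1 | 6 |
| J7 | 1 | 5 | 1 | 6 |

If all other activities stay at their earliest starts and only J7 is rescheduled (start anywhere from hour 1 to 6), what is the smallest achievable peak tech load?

J7@1: h1:26  h2:13  h3:5  h4:4  h5:0  h6:0 → peak 26
J7@2: h1:21  h2:18  h3:5  h4:4  h5:0  h6:0 → peak 21
J7@3: h1:21  h2:13  h3:10  h4:4  h5:0  h6:0 → peak 21
J7@4: h1:21  h2:13  h3:5  h4:9  h5:0  h6:0 → peak 21
J7@5: h1:21  h2:13  h3:5  h4:4  h5:5  h6:0 → peak 21
J7@6: h1:21  h2:13  h3:5  h4:4  h5:0  h6:5 → peak 21
Best is J7@2, peak 21.

21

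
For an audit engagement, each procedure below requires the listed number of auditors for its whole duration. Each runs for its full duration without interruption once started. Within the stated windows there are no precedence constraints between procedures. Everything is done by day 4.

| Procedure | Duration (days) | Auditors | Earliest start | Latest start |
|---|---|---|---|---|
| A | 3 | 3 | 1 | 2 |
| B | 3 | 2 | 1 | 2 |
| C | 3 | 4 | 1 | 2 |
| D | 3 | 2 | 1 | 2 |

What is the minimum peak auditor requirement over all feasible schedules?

Schedule A@1, B@1, C@1, D@1: d1:11  d2:11  d3:11  d4:0 — peak 11.
No arrangement of the 16 feasible schedules does better.

11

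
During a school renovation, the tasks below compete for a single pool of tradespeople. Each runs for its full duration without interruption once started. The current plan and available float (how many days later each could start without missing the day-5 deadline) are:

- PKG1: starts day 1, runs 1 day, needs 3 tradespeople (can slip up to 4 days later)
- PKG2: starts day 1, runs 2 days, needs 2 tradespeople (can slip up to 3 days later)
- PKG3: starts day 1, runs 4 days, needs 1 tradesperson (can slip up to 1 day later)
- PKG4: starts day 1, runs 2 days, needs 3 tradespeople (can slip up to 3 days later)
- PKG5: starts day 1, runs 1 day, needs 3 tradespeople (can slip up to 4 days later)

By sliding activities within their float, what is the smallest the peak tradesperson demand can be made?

5

Early-start (PKG1@1, PKG2@1, PKG3@1, PKG4@1, PKG5@1) gives peak 12: d1:12  d2:6  d3:1  d4:1  d5:0.
Shift PKG3→2, PKG4→3, PKG5→5.
Schedule PKG1@1, PKG2@1, PKG3@2, PKG4@3, PKG5@5: d1:5  d2:3  d3:4  d4:4  d5:4 — peak 5.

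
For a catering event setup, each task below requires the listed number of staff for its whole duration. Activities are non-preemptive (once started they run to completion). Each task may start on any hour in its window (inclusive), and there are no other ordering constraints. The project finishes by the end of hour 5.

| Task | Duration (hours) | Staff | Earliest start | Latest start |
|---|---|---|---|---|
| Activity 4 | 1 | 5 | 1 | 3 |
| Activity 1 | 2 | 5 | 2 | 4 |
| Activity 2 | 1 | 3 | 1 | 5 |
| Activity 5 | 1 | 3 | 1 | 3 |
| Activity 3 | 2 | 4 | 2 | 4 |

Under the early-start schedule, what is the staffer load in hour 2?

At early start, hour 2 has: Activity 1, Activity 3.
Demand: 5 + 4 = 9.

9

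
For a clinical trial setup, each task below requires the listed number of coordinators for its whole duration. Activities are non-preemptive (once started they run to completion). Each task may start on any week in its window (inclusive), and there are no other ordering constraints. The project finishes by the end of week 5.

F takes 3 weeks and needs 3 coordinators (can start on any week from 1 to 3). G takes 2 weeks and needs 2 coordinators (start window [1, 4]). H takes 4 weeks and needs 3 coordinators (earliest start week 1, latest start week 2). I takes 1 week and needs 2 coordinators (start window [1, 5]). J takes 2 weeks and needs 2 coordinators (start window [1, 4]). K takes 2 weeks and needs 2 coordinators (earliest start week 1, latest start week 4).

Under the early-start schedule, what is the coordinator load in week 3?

At early start, week 3 has: F, H.
Demand: 3 + 3 = 6.

6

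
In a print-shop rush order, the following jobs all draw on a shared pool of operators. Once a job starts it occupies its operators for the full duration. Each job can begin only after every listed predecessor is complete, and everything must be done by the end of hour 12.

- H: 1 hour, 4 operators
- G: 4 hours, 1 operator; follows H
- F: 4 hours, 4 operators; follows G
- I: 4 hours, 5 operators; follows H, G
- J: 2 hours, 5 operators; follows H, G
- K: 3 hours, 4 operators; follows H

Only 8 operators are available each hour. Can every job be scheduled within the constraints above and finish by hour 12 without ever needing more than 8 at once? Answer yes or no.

The minimum achievable peak is 9; 8 < 9, so no feasible schedule stays within the cap.

no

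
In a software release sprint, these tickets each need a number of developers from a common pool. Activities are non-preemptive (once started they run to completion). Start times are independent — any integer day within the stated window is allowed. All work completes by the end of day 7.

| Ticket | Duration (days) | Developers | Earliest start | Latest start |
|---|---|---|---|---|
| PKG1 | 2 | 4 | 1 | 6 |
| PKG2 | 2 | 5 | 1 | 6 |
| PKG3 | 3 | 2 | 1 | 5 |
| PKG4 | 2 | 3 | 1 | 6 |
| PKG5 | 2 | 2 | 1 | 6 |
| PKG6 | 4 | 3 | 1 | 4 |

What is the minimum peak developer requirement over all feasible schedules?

8

Early-start (PKG1@1, PKG2@1, PKG3@1, PKG4@1, PKG5@1, PKG6@1) gives peak 19: d1:19  d2:19  d3:5  d4:3  d5:0  d6:0  d7:0.
Shift PKG2→3, PKG4→5, PKG6→4.
Schedule PKG1@1, PKG2@3, PKG3@1, PKG4@5, PKG5@1, PKG6@4: d1:8  d2:8  d3:7  d4:8  d5:6  d6:6  d7:3 — peak 8.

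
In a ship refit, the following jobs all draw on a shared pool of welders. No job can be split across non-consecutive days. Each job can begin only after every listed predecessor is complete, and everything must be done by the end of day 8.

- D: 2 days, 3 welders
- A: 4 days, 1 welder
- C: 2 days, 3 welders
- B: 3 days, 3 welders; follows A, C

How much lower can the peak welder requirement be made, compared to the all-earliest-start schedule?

Early-start peak: d1:7  d2:7  d3:1  d4:1  d5:3  d6:3  d7:3  d8:0 ⇒ 7.
Leveled (D@1, A@1, C@3, B@5): d1:4  d2:4  d3:4  d4:4  d5:3  d6:3  d7:3  d8:0 ⇒ 4.
Reduction 7 − 4 = 3.

3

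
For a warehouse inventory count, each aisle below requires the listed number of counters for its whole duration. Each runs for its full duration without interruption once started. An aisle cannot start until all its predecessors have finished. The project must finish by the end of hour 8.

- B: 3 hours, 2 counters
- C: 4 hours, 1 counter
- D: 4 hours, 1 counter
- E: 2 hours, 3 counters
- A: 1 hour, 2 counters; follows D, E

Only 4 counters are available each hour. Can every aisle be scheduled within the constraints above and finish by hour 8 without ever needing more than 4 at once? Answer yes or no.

yes

Schedule B@1, C@1, D@1, E@5, A@7: h1:4  h2:4  h3:4  h4:2  h5:3  h6:3  h7:2  h8:0 — peak 4 ≤ 4.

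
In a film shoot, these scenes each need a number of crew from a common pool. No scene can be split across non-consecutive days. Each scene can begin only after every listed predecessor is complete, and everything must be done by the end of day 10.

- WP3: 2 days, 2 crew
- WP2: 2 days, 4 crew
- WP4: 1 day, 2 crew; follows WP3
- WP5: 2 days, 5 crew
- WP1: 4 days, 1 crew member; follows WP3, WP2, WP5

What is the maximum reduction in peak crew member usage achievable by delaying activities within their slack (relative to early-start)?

Early-start peak: d1:11  d2:11  d3:3  d4:1  d5:1  d6:1  d7:0  d8:0  d9:0  d10:0 ⇒ 11.
Leveled (WP3@1, WP2@3, WP4@7, WP5@5, WP1@7): d1:2  d2:2  d3:4  d4:4  d5:5  d6:5  d7:3  d8:1  d9:1  d10:1 ⇒ 5.
Reduction 11 − 5 = 6.

6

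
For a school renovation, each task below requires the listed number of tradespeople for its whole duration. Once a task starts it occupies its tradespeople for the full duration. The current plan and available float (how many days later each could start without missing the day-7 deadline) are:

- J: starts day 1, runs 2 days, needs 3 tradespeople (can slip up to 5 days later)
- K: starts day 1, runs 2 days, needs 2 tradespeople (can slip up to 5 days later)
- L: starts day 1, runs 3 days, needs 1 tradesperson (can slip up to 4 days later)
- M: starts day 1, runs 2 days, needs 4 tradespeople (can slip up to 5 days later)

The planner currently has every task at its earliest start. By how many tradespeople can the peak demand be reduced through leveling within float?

6

Early-start peak: d1:10  d2:10  d3:1  d4:0  d5:0  d6:0  d7:0 ⇒ 10.
Leveled (J@1, K@3, L@1, M@5): d1:4  d2:4  d3:3  d4:2  d5:4  d6:4  d7:0 ⇒ 4.
Reduction 10 − 4 = 6.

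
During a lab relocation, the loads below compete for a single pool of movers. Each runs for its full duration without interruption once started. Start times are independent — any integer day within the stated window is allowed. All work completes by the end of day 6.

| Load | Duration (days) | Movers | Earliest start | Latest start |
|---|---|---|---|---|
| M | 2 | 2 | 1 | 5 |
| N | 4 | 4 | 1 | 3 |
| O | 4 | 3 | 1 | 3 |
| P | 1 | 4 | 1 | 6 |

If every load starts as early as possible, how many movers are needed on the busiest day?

Early-start schedule: M@1, N@1, O@1, P@1.
Load per day: day 1: 13, day 2: 9, day 3: 7, day 4: 7, day 5: 0, day 6: 0.
Peak is 13.

13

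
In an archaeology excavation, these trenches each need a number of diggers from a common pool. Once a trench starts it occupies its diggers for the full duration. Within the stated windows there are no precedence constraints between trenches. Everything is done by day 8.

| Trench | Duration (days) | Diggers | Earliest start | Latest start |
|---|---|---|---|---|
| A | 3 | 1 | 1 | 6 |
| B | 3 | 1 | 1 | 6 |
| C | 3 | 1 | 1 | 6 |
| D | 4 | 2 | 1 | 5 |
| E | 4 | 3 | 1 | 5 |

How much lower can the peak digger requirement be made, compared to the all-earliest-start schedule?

Early-start peak: d1:8  d2:8  d3:8  d4:5  d5:0  d6:0  d7:0  d8:0 ⇒ 8.
Leveled (A@1, B@1, C@4, D@1, E@5): d1:4  d2:4  d3:4  d4:3  d5:4  d6:4  d7:3  d8:3 ⇒ 4.
Reduction 8 − 4 = 4.

4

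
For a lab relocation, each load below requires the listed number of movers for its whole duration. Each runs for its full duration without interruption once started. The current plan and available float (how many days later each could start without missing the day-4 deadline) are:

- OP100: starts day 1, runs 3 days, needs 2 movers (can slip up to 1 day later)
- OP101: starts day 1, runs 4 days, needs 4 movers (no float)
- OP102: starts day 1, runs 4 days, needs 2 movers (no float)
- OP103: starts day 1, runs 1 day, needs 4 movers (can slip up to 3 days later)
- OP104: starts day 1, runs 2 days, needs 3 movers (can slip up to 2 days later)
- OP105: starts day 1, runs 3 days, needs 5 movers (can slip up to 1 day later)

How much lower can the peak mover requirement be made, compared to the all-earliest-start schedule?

Early-start peak: d1:20  d2:16  d3:13  d4:6 ⇒ 20.
Leveled (OP100@1, OP101@1, OP102@1, OP103@1, OP104@1, OP105@2): d1:15  d2:16  d3:13  d4:11 ⇒ 16.
Reduction 20 − 16 = 4.

4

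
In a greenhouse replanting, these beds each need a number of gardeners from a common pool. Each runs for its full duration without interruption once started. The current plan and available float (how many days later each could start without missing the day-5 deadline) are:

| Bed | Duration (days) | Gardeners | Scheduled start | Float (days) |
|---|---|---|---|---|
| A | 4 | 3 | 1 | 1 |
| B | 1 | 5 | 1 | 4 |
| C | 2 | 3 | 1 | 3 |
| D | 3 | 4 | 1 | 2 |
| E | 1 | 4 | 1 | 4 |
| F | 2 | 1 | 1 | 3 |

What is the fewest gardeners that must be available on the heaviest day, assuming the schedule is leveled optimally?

10

Early-start (A@1, B@1, C@1, D@1, E@1, F@1) gives peak 20: d1:20  d2:11  d3:7  d4:3  d5:0.
Shift C→2, D→2, E→5, F→4.
Schedule A@1, B@1, C@2, D@2, E@5, F@4: d1:8  d2:10  d3:10  d4:8  d5:5 — peak 10.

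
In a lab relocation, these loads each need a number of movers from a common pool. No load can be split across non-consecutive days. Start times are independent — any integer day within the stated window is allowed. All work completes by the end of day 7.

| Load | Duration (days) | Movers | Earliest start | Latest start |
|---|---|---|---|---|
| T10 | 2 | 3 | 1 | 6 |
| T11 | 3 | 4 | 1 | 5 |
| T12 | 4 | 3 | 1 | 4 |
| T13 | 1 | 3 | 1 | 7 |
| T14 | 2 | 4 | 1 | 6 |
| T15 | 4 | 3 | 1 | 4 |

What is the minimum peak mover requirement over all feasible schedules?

9

Early-start (T10@1, T11@1, T12@1, T13@1, T14@1, T15@1) gives peak 20: d1:20  d2:17  d3:10  d4:6  d5:0  d6:0  d7:0.
Shift T11→5, T14→6, T15→2.
Schedule T10@1, T11@5, T12@1, T13@1, T14@6, T15@2: d1:9  d2:9  d3:6  d4:6  d5:7  d6:8  d7:8 — peak 9.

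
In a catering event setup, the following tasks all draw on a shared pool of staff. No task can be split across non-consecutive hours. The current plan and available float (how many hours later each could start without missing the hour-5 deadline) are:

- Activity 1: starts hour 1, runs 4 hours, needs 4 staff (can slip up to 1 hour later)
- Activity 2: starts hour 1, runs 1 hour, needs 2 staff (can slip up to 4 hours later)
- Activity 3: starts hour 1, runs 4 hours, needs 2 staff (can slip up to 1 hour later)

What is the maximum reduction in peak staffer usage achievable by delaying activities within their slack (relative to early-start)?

2

Early-start peak: h1:8  h2:6  h3:6  h4:6  h5:0 ⇒ 8.
Leveled (Activity 1@1, Activity 2@1, Activity 3@2): h1:6  h2:6  h3:6  h4:6  h5:2 ⇒ 6.
Reduction 8 − 6 = 2.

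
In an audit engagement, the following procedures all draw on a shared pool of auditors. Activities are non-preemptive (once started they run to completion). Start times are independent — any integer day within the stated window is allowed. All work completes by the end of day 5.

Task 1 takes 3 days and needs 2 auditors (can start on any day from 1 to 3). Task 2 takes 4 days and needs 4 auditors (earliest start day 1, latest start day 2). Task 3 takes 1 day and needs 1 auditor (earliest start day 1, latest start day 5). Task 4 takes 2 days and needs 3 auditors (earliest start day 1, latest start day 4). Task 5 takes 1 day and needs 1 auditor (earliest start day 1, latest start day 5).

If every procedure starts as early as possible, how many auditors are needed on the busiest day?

11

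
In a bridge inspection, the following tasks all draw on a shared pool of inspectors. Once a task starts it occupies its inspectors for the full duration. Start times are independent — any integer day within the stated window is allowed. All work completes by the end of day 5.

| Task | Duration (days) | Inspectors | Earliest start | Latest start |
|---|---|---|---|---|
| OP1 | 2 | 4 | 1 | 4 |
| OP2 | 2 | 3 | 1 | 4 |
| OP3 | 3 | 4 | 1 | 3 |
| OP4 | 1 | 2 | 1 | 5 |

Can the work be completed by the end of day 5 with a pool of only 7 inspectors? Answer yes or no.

yes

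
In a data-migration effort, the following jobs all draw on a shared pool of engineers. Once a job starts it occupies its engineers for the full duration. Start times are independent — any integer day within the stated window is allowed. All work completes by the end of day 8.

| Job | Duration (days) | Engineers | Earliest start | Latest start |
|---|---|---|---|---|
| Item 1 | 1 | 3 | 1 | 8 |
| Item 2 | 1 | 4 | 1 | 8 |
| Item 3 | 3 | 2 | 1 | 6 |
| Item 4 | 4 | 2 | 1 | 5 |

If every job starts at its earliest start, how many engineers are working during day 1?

11

At early start, day 1 has: Item 1, Item 2, Item 3, Item 4.
Demand: 3 + 4 + 2 + 2 = 11.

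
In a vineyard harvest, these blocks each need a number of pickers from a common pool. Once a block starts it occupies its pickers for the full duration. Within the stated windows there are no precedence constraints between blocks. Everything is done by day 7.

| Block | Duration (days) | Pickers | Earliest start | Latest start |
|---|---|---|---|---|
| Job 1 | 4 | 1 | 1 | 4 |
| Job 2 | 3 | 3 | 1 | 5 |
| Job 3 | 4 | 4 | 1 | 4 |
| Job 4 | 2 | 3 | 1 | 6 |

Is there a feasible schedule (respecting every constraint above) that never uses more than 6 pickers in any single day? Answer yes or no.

yes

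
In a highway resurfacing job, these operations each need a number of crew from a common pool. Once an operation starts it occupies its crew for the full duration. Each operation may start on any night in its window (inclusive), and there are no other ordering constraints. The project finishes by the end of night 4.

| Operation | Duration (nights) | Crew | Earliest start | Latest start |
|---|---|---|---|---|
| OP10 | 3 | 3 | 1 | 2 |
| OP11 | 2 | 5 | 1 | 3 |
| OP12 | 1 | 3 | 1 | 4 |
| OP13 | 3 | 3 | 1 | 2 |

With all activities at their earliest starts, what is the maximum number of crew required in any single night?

14

Early-start schedule: OP10@1, OP11@1, OP12@1, OP13@1.
Load per night: night 1: 14, night 2: 11, night 3: 6, night 4: 0.
Peak is 14.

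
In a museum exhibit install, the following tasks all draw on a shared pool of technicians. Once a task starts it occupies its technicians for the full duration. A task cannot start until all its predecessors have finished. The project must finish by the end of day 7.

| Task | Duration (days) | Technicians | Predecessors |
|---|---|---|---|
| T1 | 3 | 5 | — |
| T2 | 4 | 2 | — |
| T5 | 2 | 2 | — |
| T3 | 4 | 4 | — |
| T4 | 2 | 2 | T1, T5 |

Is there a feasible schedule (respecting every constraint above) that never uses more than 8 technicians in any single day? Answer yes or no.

Schedule T1@1, T2@1, T5@4, T3@4, T4@6: d1:7  d2:7  d3:7  d4:8  d5:6  d6:6  d7:6 — peak 8 ≤ 8.

yes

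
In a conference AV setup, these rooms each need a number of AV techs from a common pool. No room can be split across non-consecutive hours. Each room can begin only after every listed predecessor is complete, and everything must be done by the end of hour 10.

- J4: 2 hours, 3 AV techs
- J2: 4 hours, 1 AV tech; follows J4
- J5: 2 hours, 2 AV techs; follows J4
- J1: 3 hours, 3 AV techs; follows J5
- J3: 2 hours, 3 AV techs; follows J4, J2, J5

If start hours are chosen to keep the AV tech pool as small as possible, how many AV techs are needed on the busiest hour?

4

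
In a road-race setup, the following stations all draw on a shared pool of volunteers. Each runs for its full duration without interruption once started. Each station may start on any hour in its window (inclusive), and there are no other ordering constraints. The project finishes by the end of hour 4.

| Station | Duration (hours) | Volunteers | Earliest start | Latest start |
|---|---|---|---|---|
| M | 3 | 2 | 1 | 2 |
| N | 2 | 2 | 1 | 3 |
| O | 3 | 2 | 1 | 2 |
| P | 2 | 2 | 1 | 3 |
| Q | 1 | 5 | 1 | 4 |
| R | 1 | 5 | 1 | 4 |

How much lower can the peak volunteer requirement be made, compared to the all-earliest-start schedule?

10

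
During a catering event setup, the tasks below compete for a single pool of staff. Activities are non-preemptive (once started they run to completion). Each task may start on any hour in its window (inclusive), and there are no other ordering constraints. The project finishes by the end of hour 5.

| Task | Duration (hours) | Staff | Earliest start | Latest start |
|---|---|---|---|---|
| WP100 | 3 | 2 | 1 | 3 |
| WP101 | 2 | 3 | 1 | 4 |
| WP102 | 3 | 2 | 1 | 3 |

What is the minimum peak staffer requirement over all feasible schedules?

4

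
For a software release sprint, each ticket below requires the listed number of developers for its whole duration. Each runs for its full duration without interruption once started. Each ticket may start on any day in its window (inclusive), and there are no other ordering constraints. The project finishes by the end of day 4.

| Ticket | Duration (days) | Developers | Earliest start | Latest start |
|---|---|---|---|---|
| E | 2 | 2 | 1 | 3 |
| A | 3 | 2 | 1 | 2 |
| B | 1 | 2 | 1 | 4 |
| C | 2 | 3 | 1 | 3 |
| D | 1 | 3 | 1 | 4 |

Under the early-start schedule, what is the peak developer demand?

12

Early-start schedule: E@1, A@1, B@1, C@1, D@1.
Load per day: day 1: 12, day 2: 7, day 3: 2, day 4: 0.
Peak is 12.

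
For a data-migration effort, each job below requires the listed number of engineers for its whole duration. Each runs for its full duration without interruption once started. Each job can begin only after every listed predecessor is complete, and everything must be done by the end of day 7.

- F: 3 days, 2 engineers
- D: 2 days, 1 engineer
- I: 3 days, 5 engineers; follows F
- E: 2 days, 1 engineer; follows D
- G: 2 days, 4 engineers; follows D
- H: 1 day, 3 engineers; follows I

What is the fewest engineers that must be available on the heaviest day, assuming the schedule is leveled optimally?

Early-start (F@1, D@1, I@4, E@3, G@3, H@7) gives peak 10: d1:3  d2:3  d3:7  d4:10  d5:5  d6:5  d7:3.
Shift G→5.
Schedule F@1, D@1, I@4, E@3, G@5, H@7: d1:3  d2:3  d3:3  d4:6  d5:9  d6:9  d7:3 — peak 9.

9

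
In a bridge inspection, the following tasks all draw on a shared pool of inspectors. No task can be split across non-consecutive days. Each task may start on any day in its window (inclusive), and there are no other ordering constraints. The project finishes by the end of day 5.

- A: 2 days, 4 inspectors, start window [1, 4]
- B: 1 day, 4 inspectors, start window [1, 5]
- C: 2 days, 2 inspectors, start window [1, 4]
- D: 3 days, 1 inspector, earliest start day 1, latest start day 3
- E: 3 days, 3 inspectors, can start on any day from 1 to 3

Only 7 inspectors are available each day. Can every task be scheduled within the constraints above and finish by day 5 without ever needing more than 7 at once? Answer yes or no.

Schedule A@1, B@4, C@1, D@1, E@3: d1:7  d2:7  d3:4  d4:7  d5:3 — peak 7 ≤ 7.

yes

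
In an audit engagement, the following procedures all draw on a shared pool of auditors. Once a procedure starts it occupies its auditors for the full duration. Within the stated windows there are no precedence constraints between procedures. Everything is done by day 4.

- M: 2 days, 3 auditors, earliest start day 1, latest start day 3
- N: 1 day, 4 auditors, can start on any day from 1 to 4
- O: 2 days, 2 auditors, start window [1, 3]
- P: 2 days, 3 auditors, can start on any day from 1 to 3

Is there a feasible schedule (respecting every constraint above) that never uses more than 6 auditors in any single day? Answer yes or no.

yes

Schedule M@1, N@3, O@3, P@1: d1:6  d2:6  d3:6  d4:2 — peak 6 ≤ 6.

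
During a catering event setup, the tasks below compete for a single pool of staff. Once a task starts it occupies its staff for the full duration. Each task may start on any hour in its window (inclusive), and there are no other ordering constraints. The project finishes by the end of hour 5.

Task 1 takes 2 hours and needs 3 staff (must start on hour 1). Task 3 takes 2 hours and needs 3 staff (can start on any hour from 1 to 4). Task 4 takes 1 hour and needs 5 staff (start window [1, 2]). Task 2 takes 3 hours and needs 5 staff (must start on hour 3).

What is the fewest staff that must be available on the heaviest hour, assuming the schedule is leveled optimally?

8

Early-start (Task 1@1, Task 3@1, Task 4@1, Task 2@3) gives peak 11: h1:11  h2:6  h3:5  h4:5  h5:5.
Shift Task 3→2.
Schedule Task 1@1, Task 3@2, Task 4@1, Task 2@3: h1:8  h2:6  h3:8  h4:5  h5:5 — peak 8.
No arrangement of the 8 feasible schedules does better.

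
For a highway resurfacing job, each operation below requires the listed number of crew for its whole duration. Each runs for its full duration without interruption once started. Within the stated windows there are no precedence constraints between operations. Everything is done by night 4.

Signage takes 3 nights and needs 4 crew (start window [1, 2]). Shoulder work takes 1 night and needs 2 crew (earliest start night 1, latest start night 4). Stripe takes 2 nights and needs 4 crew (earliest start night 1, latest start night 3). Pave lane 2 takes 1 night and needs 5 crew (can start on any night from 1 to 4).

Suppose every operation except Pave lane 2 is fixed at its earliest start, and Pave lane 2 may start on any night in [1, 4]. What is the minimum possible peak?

Pave lane 2@1: n1:15  n2:8  n3:4  n4:0 → peak 15
Pave lane 2@2: n1:10  n2:13  n3:4  n4:0 → peak 13
Pave lane 2@3: n1:10  n2:8  n3:9  n4:0 → peak 10
Pave lane 2@4: n1:10  n2:8  n3:4  n4:5 → peak 10
Best is Pave lane 2@3, peak 10.

10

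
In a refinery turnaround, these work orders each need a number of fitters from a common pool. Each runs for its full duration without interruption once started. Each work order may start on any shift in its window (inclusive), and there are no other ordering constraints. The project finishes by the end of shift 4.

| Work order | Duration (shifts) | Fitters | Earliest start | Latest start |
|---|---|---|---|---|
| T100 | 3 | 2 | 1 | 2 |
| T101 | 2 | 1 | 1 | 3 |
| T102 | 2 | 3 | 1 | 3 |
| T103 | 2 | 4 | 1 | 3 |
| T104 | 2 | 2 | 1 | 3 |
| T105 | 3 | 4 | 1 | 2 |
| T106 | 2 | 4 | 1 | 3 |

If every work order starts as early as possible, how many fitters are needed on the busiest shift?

20

Early-start schedule: T100@1, T101@1, T102@1, T103@1, T104@1, T105@1, T106@1.
Load per shift: shift 1: 20, shift 2: 20, shift 3: 6, shift 4: 0.
Peak is 20.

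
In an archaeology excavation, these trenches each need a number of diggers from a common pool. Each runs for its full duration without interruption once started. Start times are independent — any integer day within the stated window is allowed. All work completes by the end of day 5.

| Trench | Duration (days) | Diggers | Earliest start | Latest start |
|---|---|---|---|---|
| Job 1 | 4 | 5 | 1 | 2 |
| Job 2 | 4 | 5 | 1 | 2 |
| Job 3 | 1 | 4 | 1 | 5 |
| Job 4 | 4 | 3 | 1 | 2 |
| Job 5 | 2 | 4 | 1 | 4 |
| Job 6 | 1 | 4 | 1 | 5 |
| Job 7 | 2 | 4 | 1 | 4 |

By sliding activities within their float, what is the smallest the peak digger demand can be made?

17

Early-start (Job 1@1, Job 2@1, Job 3@1, Job 4@1, Job 5@1, Job 6@1, Job 7@1) gives peak 29: d1:29  d2:21  d3:13  d4:13  d5:0.
Shift Job 5→2, Job 6→5, Job 7→4.
Schedule Job 1@1, Job 2@1, Job 3@1, Job 4@1, Job 5@2, Job 6@5, Job 7@4: d1:17  d2:17  d3:17  d4:17  d5:8 — peak 17.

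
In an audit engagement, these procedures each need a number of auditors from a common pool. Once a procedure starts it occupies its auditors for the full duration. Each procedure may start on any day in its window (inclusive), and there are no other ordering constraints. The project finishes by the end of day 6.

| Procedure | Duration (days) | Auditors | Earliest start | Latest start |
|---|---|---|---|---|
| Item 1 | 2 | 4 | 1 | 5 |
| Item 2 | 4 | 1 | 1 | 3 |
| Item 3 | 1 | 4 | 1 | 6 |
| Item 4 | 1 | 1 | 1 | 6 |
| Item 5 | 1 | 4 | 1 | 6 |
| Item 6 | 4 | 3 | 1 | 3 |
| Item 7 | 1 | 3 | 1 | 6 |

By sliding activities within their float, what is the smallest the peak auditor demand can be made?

7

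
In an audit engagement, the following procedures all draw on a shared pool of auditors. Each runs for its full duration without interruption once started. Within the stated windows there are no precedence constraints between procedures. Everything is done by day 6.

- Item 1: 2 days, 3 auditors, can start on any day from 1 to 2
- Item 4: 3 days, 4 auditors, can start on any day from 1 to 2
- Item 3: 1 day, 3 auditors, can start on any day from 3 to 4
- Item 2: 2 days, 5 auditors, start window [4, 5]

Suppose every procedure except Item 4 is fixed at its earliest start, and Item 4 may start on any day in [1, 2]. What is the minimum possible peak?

7

Item 4@1: d1:7  d2:7  d3:7  d4:5  d5:5  d6:0 → peak 7
Item 4@2: d1:3  d2:7  d3:7  d4:9  d5:5  d6:0 → peak 9
Best is Item 4@1, peak 7.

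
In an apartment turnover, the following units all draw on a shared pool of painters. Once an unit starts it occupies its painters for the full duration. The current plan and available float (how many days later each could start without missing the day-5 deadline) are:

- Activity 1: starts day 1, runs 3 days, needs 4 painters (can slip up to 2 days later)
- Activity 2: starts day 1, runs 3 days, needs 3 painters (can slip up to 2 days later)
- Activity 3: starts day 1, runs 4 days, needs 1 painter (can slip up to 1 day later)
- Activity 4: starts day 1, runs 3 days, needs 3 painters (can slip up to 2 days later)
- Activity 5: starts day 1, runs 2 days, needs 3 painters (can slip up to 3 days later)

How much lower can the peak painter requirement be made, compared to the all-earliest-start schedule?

3

Early-start peak: d1:14  d2:14  d3:11  d4:1  d5:0 ⇒ 14.
Leveled (Activity 1@1, Activity 2@1, Activity 3@1, Activity 4@1, Activity 5@4): d1:11  d2:11  d3:11  d4:4  d5:3 ⇒ 11.
Reduction 14 − 11 = 3.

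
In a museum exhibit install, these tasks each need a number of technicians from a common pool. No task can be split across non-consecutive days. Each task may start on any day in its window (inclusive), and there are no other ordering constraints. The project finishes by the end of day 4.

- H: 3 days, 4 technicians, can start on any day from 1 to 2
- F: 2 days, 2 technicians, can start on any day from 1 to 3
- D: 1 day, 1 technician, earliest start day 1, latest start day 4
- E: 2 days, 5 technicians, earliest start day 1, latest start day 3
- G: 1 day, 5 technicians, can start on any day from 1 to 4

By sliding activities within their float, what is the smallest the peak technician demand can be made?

9

Early-start (H@1, F@1, D@1, E@1, G@1) gives peak 17: d1:17  d2:11  d3:4  d4:0.
Shift F→3, D→3, G→4.
Schedule H@1, F@3, D@3, E@1, G@4: d1:9  d2:9  d3:7  d4:7 — peak 9.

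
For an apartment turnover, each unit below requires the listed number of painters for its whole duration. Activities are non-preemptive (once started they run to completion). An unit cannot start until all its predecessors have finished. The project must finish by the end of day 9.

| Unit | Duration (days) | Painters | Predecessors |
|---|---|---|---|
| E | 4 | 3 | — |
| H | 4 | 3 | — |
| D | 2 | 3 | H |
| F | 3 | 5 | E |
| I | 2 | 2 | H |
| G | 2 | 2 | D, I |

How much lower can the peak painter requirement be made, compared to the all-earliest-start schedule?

3

Early-start peak: d1:6  d2:6  d3:6  d4:6  d5:10  d6:10  d7:7  d8:2  d9:0 ⇒ 10.
Leveled (E@1, H@1, D@5, F@7, I@5, G@7): d1:6  d2:6  d3:6  d4:6  d5:5  d6:5  d7:7  d8:7  d9:5 ⇒ 7.
Reduction 10 − 7 = 3.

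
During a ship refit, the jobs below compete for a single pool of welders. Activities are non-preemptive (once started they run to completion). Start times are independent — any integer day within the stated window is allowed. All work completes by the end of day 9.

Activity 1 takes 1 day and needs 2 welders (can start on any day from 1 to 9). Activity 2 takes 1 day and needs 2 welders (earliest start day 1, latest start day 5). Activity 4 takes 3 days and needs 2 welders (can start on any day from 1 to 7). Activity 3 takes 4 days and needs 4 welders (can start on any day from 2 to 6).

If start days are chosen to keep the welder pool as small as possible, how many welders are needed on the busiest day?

4

Early-start (Activity 1@1, Activity 2@1, Activity 4@1, Activity 3@2) gives peak 6: d1:6  d2:6  d3:6  d4:4  d5:4  d6:0  d7:0  d8:0  d9:0.
Shift Activity 4→2, Activity 3→5.
Schedule Activity 1@1, Activity 2@1, Activity 4@2, Activity 3@5: d1:4  d2:2  d3:2  d4:2  d5:4  d6:4  d7:4  d8:4  d9:0 — peak 4.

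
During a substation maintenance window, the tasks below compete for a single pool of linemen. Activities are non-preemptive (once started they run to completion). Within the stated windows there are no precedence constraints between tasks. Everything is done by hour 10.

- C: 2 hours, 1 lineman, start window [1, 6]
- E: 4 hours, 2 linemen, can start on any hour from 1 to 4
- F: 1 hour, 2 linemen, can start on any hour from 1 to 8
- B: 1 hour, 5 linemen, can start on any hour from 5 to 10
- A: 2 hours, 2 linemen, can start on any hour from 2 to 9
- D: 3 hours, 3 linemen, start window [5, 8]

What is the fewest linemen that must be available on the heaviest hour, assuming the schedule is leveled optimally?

5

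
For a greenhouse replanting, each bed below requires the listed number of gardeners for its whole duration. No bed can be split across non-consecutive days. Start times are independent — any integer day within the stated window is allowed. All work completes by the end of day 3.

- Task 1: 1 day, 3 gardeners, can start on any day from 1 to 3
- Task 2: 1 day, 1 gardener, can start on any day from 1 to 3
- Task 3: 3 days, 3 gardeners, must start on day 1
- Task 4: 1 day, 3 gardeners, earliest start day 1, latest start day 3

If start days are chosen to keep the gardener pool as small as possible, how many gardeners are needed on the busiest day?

Early-start (Task 1@1, Task 2@1, Task 3@1, Task 4@1) gives peak 10: d1:10  d2:3  d3:3.
Shift Task 2→2, Task 4→3.
Schedule Task 1@1, Task 2@2, Task 3@1, Task 4@3: d1:6  d2:4  d3:6 — peak 6.
Total gardener-days = 16 over 3 days ⇒ peak ≥ ⌈16/3⌉ = 6, so 6 is optimal.

6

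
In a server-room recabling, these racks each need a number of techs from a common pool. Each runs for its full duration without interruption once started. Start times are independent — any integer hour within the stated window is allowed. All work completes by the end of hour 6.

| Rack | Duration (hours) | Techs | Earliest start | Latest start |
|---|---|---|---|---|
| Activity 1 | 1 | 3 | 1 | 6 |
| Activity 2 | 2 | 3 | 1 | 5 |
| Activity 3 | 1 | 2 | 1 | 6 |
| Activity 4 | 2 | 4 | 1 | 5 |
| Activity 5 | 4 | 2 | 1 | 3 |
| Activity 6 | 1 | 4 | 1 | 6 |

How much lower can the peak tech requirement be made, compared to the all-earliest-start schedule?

Early-start peak: h1:18  h2:9  h3:2  h4:2  h5:0  h6:0 ⇒ 18.
Leveled (Activity 1@1, Activity 2@1, Activity 3@2, Activity 4@3, Activity 5@3, Activity 6@5): h1:6  h2:5  h3:6  h4:6  h5:6  h6:2 ⇒ 6.
Reduction 18 − 6 = 12.

12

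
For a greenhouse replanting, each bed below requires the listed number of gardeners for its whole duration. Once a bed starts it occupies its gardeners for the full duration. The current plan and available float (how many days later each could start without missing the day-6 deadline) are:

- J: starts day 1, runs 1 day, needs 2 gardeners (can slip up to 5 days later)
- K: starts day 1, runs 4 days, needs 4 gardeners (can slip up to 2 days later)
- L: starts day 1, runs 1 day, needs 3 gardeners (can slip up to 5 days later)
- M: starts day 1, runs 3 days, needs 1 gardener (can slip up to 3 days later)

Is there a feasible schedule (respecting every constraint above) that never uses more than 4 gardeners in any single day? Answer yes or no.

The minimum achievable peak is 5; 4 < 5, so no feasible schedule stays within the cap.

no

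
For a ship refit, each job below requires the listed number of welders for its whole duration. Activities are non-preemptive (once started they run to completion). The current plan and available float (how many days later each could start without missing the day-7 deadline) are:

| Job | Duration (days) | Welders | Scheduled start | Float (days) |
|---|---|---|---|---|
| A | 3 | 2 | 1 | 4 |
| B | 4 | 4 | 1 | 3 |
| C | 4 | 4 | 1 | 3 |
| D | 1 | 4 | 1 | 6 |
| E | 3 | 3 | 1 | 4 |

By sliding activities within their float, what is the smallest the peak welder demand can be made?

Early-start (A@1, B@1, C@1, D@1, E@1) gives peak 17: d1:17  d2:13  d3:13  d4:8  d5:0  d6:0  d7:0.
Shift C→4, D→5.
Schedule A@1, B@1, C@4, D@5, E@1: d1:9  d2:9  d3:9  d4:8  d5:8  d6:4  d7:4 — peak 9.

9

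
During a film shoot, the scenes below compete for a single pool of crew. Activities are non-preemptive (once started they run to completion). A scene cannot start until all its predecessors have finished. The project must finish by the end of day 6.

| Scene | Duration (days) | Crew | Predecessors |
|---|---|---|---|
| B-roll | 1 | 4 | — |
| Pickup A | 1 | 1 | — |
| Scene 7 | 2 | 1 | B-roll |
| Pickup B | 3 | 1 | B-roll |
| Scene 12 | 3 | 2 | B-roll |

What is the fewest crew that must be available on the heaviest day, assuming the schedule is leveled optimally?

Early-start (B-roll@1, Pickup A@1, Scene 7@2, Pickup B@2, Scene 12@2) gives peak 5: d1:5  d2:4  d3:4  d4:3  d5:0  d6:0.
Shift Pickup A→2, Scene 12→3.
Schedule B-roll@1, Pickup A@2, Scene 7@2, Pickup B@2, Scene 12@3: d1:4  d2:3  d3:4  d4:3  d5:2  d6:0 — peak 4.

4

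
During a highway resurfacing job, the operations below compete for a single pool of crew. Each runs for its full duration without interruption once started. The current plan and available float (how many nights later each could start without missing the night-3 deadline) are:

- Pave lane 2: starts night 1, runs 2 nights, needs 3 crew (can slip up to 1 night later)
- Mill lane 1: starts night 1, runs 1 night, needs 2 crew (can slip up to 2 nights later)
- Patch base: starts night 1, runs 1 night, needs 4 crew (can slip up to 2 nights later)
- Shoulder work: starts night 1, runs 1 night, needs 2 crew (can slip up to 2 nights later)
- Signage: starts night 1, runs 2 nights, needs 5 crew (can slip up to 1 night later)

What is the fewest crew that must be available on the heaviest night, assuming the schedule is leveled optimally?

Early-start (Pave lane 2@1, Mill lane 1@1, Patch base@1, Shoulder work@1, Signage@1) gives peak 16: n1:16  n2:8  n3:0.
Shift Mill lane 1→3, Patch base→3, Shoulder work→3.
Schedule Pave lane 2@1, Mill lane 1@3, Patch base@3, Shoulder work@3, Signage@1: n1:8  n2:8  n3:8 — peak 8.
Total crew member-nights = 24 over 3 nights ⇒ peak ≥ ⌈24/3⌉ = 8, so 8 is optimal.

8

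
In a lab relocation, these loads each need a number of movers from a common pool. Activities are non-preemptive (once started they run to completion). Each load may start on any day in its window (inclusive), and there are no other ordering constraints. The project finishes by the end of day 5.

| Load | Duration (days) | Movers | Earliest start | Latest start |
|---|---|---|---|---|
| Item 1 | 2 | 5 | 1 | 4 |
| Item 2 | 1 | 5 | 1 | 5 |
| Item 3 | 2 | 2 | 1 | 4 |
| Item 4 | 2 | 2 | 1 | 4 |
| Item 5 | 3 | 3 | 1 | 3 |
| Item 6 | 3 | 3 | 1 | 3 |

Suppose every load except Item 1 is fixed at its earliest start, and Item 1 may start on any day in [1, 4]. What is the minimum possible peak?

Item 1@1: d1:20  d2:15  d3:6  d4:0  d5:0 → peak 20
Item 1@2: d1:15  d2:15  d3:11  d4:0  d5:0 → peak 15
Item 1@3: d1:15  d2:10  d3:11  d4:5  d5:0 → peak 15
Item 1@4: d1:15  d2:10  d3:6  d4:5  d5:5 → peak 15
Best is Item 1@2, peak 15.

15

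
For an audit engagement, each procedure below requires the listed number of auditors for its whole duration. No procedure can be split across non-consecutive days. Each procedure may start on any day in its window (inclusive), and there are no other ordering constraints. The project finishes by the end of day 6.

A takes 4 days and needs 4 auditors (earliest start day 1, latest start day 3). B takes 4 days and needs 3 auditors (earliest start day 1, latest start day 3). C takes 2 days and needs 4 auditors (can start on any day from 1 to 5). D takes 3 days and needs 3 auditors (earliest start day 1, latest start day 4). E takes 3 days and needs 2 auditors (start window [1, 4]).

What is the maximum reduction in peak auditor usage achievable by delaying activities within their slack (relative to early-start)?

6

Early-start peak: d1:16  d2:16  d3:12  d4:7  d5:0  d6:0 ⇒ 16.
Leveled (A@1, B@1, C@5, D@1, E@4): d1:10  d2:10  d3:10  d4:9  d5:6  d6:6 ⇒ 10.
Reduction 16 − 10 = 6.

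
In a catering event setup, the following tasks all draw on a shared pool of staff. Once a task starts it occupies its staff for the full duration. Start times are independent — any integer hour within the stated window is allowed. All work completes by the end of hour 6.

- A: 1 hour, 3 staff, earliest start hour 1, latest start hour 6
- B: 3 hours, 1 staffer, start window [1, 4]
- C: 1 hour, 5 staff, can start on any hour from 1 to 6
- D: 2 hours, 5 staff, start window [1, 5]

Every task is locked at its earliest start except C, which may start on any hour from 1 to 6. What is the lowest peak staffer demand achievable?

9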